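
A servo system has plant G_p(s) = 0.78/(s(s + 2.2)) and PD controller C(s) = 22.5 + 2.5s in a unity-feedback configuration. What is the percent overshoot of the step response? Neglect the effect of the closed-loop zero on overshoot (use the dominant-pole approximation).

Forward path: (22.5 + 2.5s)·0.78/(s(s+2.2)). The closed-loop characteristic equation is s² + (2.2 + 0.78·2.5)s + 0.78·22.5 = 0.
That is s² + 4.15s + 17.55 = 0, so ω_n = 4.189 rad/s and ζ = 4.15/(2·4.189) = 0.4953.
%OS = 100·exp(−πζ/√(1−ζ²)) = 16.7%.

16.7%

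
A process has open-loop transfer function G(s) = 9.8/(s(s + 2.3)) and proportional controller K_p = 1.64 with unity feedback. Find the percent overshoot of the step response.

From 1 + K_pG(s) = 0: s² + 2.3s + 16.07 = 0 ⇒ ω_n = 4.009, ζ = 0.2869.
%OS = 100·exp(−πζ/√(1−ζ²)) = 100·exp(−π·0.2869/√0.9177) = 39%.

39%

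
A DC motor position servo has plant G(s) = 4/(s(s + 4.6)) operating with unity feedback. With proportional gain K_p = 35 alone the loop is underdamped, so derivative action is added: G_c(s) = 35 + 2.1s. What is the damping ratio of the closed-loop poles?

Forward path: (35 + 2.1s)·4/(s(s+4.6)). The closed-loop characteristic equation is s² + (4.6 + 4·2.1)s + 4·35 = 0.
That is s² + 13s + 140 = 0, so ω_n = 11.83 rad/s and ζ = 13/(2·11.83) = 0.5494.

ζ = 0.549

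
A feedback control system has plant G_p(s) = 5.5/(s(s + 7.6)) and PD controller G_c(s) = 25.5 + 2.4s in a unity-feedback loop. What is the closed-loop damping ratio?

Forward path: (25.5 + 2.4s)·5.5/(s(s+7.6)). The closed-loop characteristic equation is s² + (7.6 + 5.5·2.4)s + 5.5·25.5 = 0.
That is s² + 20.8s + 140.2 = 0, so ω_n = 11.84 rad/s and ζ = 20.8/(2·11.84) = 0.8782.

ζ = 0.878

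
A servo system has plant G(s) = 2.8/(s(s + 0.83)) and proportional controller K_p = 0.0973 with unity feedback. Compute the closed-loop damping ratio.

ζ = 0.795

With unity feedback the closed-loop characteristic equation is s² + 0.83s + 0.0973·2.8 = s² + 0.83s + 0.2724 = 0.
So ω_n² = 0.2724 ⇒ ω_n = 0.522 rad/s, and ζ = 0.83/(2ω_n) = 0.795.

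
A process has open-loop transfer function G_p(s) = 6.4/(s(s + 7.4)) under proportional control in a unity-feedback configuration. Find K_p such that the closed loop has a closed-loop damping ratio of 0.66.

Closed-loop characteristic equation: s² + 7.4s + K_p·6.4 = 0.
So ω_n = √(6.4K_p) and 2ζω_n = 7.4, giving ζ = 7.4/(2√(6.4K_p)).
Setting ζ = 0.66: √(6.4K_p) = 7.4/(2·0.66) = 5.606, so K_p = 31.43/6.4 = 4.91.

K_p = 4.91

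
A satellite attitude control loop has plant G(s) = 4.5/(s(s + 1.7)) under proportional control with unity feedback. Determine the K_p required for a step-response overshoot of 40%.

From %OS = 100·exp(−πζ/√(1−ζ²)) = 40%, ζ = −ln(0.4)/√(π²+ln²(0.4)) = 0.28.
Characteristic equation s² + 1.7s + 4.5K_p = 0 gives ζ = 1.7/(2√(4.5K_p)).
Setting ζ = 0.28: √(4.5K_p) = 1.7/(2·0.28) = 3.036, so K_p = 9.216/4.5 = 2.05.

K_p = 2.05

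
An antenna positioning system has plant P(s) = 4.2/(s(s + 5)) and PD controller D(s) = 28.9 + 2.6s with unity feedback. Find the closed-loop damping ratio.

ζ = 0.723

Forward path: (28.9 + 2.6s)·4.2/(s(s+5)). The closed-loop characteristic equation is s² + (5 + 4.2·2.6)s + 4.2·28.9 = 0.
That is s² + 15.92s + 121.4 = 0, so ω_n = 11.02 rad/s and ζ = 15.92/(2·11.02) = 0.7225.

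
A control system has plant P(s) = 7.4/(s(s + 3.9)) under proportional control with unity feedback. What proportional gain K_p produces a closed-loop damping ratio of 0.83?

K_p = 0.746

Closed-loop characteristic equation: s² + 3.9s + K_p·7.4 = 0.
So ω_n = √(7.4K_p) and 2ζω_n = 3.9, giving ζ = 3.9/(2√(7.4K_p)).
Setting ζ = 0.83: √(7.4K_p) = 3.9/(2·0.83) = 2.349, so K_p = 5.52/7.4 = 0.746.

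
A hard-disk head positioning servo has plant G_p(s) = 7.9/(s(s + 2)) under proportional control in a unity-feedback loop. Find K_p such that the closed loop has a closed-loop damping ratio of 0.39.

Closed-loop characteristic equation: s² + 2s + K_p·7.9 = 0.
So ω_n = √(7.9K_p) and 2ζω_n = 2, giving ζ = 2/(2√(7.9K_p)).
Setting ζ = 0.39: √(7.9K_p) = 2/(2·0.39) = 2.564, so K_p = 6.575/7.9 = 0.832.

K_p = 0.832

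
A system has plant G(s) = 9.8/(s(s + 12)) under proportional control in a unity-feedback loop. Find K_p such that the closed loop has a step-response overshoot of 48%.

K_p = 71

From %OS = 100·exp(−πζ/√(1−ζ²)) = 48%, ζ = −ln(0.48)/√(π²+ln²(0.48)) = 0.2275.
Characteristic equation s² + 12s + 9.8K_p = 0 gives ζ = 12/(2√(9.8K_p)).
Setting ζ = 0.2275: √(9.8K_p) = 12/(2·0.2275) = 26.37, so K_p = 695.5/9.8 = 71.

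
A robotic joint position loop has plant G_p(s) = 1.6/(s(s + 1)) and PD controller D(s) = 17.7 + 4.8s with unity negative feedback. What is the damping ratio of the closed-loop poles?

ζ = 0.816

Forward path: (17.7 + 4.8s)·1.6/(s(s+1)). The closed-loop characteristic equation is s² + (1 + 1.6·4.8)s + 1.6·17.7 = 0.
That is s² + 8.68s + 28.32 = 0, so ω_n = 5.322 rad/s and ζ = 8.68/(2·5.322) = 0.8155.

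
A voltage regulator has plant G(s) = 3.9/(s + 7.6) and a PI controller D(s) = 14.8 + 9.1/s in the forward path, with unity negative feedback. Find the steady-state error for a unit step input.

0

The open loop D(s)G(s) has a pole at the origin (type 1), so the static position error constant is infinite and e_ss = 1/(1+∞) = 0.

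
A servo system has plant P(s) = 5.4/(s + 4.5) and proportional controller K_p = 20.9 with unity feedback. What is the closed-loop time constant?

Closed-loop transfer function: T(s) = K_p·P(s)/(1 + K_p·P(s)) = 112.9/(s + 4.5 + 112.9) = 112.9/(s + 117.4).
Time constant τ = 1/117.4 = 0.00852 s.

τ = 0.00852 s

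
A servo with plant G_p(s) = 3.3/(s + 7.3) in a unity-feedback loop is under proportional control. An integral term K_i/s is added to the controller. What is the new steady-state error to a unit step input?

0

Adding integral action puts a pole at s = 0 in the forward path, raising the system type to 1; a type-1 loop has zero steady-state error to a step.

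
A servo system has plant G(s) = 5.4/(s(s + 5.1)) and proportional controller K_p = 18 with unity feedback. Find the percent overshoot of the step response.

43.1%

From 1 + K_pG(s) = 0: s² + 5.1s + 97.2 = 0 ⇒ ω_n = 9.859, ζ = 0.2586.
%OS = 100·exp(−πζ/√(1−ζ²)) = 100·exp(−π·0.2586/√0.9331) = 43.1%.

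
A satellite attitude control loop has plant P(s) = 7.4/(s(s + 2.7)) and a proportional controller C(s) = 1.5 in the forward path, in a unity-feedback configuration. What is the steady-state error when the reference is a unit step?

The open loop C(s)P(s) has a pole at the origin (type 1), so the static position error constant is infinite and e_ss = 1/(1+∞) = 0.

0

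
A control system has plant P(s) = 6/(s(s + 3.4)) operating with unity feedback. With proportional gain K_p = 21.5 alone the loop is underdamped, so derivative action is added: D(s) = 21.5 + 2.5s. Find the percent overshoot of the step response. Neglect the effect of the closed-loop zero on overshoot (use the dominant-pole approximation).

Forward path: (21.5 + 2.5s)·6/(s(s+3.4)). The closed-loop characteristic equation is s² + (3.4 + 6·2.5)s + 6·21.5 = 0.
That is s² + 18.4s + 129 = 0, so ω_n = 11.36 rad/s and ζ = 18.4/(2·11.36) = 0.81.
%OS = 100·exp(−πζ/√(1−ζ²)) = 1.3%.

1.3%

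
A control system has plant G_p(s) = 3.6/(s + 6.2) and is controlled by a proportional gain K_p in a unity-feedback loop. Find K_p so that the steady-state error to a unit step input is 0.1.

K_p = 15.5

The loop is type 0, so e_ss(step) = 1/(1 + K_pos) with K_pos = K_p·G_p(0).
G_p(0) = 0.5806. Require 1/(1 + K_p·0.5806) = 0.1, so 1 + 0.5806·K_p = 10.
K_p = (10 − 1)/0.5806 = 15.5.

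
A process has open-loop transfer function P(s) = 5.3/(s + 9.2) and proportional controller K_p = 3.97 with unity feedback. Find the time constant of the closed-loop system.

τ = 0.0331 s

Closed-loop transfer function: T(s) = K_p·P(s)/(1 + K_p·P(s)) = 21.04/(s + 9.2 + 21.04) = 21.04/(s + 30.24).
Time constant τ = 1/30.24 = 0.0331 s.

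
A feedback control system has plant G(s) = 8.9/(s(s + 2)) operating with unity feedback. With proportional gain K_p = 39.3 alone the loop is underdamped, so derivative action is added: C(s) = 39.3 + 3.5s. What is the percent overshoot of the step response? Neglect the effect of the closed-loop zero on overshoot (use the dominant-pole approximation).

0.245%

Forward path: (39.3 + 3.5s)·8.9/(s(s+2)). The closed-loop characteristic equation is s² + (2 + 8.9·3.5)s + 8.9·39.3 = 0.
That is s² + 33.15s + 349.8 = 0, so ω_n = 18.7 rad/s and ζ = 33.15/(2·18.7) = 0.8863.
%OS = 100·exp(−πζ/√(1−ζ²)) = 0.245%.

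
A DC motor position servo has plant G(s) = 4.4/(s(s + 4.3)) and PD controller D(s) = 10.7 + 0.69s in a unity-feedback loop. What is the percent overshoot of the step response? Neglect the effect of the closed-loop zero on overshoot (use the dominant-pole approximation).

Forward path: (10.7 + 0.69s)·4.4/(s(s+4.3)). The closed-loop characteristic equation is s² + (4.3 + 4.4·0.69)s + 4.4·10.7 = 0.
That is s² + 7.336s + 47.08 = 0, so ω_n = 6.861 rad/s and ζ = 7.336/(2·6.861) = 0.5346.
%OS = 100·exp(−πζ/√(1−ζ²)) = 13.7%.

13.7%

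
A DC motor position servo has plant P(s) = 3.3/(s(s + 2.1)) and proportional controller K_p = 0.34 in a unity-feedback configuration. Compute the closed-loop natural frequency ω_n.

The closed-loop denominator is s(s+2.1) + 0.34·3.3 = s² + 2.1s + 1.122.
Matching s² + 2ζω_n s + ω_n²: ω_n = √1.122 = 1.059 rad/s and 2ζω_n = 2.1, so ζ = 2.1/(2·1.059) = 0.991.

ω_n = 1.06 rad/s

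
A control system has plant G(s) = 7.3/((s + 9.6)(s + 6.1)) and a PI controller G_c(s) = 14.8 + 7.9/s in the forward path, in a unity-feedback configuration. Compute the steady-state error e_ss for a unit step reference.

The open loop G_c(s)G(s) has a pole at the origin (type 1), so the static position error constant is infinite and e_ss = 1/(1+∞) = 0.

0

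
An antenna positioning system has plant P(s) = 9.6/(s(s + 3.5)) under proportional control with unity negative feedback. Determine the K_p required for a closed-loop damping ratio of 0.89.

K_p = 0.403

Closed-loop characteristic equation: s² + 3.5s + K_p·9.6 = 0.
So ω_n = √(9.6K_p) and 2ζω_n = 3.5, giving ζ = 3.5/(2√(9.6K_p)).
Setting ζ = 0.89: √(9.6K_p) = 3.5/(2·0.89) = 1.966, so K_p = 3.866/9.6 = 0.403.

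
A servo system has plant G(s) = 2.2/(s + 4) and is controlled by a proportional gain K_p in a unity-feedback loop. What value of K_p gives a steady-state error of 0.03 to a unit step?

For a type-0 loop with proportional control, e_ss = 1/(1 + K_p·G(0)).
G(0) = 0.55. Require 1/(1 + K_p·0.55) = 0.03, so 1 + 0.55·K_p = 33.33.
K_p = (33.33 − 1)/0.55 = 58.8.

K_p = 58.8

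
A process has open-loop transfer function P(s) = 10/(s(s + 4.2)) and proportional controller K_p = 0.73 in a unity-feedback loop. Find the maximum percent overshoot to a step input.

From 1 + K_pP(s) = 0: s² + 4.2s + 7.3 = 0 ⇒ ω_n = 2.702, ζ = 0.7772.
%OS = 100·exp(−πζ/√(1−ζ²)) = 100·exp(−π·0.7772/√0.3959) = 2.06%.

2.06%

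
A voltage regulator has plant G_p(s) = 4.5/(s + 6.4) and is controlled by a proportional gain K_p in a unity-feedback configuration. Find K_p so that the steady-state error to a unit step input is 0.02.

For a type-0 loop with proportional control, e_ss = 1/(1 + K_p·G_p(0)).
G_p(0) = 0.7031. Require 1/(1 + K_p·0.7031) = 0.02, so 1 + 0.7031·K_p = 50.
K_p = (50 − 1)/0.7031 = 69.7.

K_p = 69.7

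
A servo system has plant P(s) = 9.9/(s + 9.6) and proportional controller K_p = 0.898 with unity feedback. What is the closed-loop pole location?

s = -18.49

Closed-loop transfer function: T(s) = K_p·P(s)/(1 + K_p·P(s)) = 8.89/(s + 9.6 + 8.89) = 8.89/(s + 18.49).
The closed-loop pole is at s = −18.49.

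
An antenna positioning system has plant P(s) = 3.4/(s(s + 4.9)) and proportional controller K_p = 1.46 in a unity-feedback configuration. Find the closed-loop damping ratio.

The closed-loop denominator is s(s+4.9) + 1.46·3.4 = s² + 4.9s + 4.964.
So ω_n² = 4.964 ⇒ ω_n = 2.228 rad/s, and ζ = 4.9/(2ω_n) = 1.1.

ζ = 1.1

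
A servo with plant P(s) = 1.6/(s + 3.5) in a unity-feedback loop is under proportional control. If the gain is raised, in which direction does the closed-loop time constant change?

decrease

The closed-loop bandwidth 3.5+K_p·1.6 grows with K_p, so τ shrinks.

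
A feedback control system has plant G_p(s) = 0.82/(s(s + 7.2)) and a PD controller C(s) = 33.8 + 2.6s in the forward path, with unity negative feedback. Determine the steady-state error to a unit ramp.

0.26

The loop has one pole at the origin (type 1). Velocity error constant K_v = lim_{s→0} s·C(s)G_p(s) = 33.8·0.82/7.2 = 3.849.
Steady-state error to a unit ramp: e_ss = 1/K_v = 0.26.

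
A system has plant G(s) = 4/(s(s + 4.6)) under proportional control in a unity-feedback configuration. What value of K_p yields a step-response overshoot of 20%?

K_p = 6.36

From %OS = 100·exp(−πζ/√(1−ζ²)) = 20%, ζ = −ln(0.2)/√(π²+ln²(0.2)) = 0.4559.
Characteristic equation s² + 4.6s + 4K_p = 0 gives ζ = 4.6/(2√(4K_p)).
Setting ζ = 0.4559: √(4K_p) = 4.6/(2·0.4559) = 5.044, so K_p = 25.45/4 = 6.36.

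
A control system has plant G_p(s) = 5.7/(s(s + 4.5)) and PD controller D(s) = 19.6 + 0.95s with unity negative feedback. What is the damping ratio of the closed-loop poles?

ζ = 0.469

Forward path: (19.6 + 0.95s)·5.7/(s(s+4.5)). The closed-loop characteristic equation is s² + (4.5 + 5.7·0.95)s + 5.7·19.6 = 0.
That is s² + 9.915s + 111.7 = 0, so ω_n = 10.57 rad/s and ζ = 9.915/(2·10.57) = 0.469.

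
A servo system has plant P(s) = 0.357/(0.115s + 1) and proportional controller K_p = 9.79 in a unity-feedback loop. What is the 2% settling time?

Closed loop: T(s) = K_p·P/(1+K_p·P) = 3.495/(0.115s + 1 + 3.495), with pole at s = −(1 + 3.495)/0.115 = −39.09.
τ = 1/39.09 = 0.02558 s, so 2% settling time ≈ 4τ = 0.102 s.

T_s ≈ 0.102 s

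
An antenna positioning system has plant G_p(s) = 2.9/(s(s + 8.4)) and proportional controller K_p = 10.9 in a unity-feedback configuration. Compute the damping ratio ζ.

1 + K_p·G_p(s) = 0 gives s² + 8.4s + 31.61 = 0.
So ω_n² = 31.61 ⇒ ω_n = 5.622 rad/s, and ζ = 8.4/(2ω_n) = 0.747.

ζ = 0.747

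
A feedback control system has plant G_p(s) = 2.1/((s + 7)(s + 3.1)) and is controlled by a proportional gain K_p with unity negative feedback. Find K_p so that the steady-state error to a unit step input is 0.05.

K_p = 196

For a type-0 loop with proportional control, e_ss = 1/(1 + K_p·G_p(0)).
G_p(0) = 0.09677. Require 1/(1 + K_p·0.09677) = 0.05, so 1 + 0.09677·K_p = 20.
K_p = (20 − 1)/0.09677 = 196.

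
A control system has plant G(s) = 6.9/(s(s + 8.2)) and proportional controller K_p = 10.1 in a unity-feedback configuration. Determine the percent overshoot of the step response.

The closed-loop denominator s² + 8.2s + 69.69 gives ω_n = √69.69 = 8.348 and ζ = 8.2/(2ω_n) = 0.4911.
%OS = 100·exp(−πζ/√(1−ζ²)) = 100·exp(−π·0.4911/√0.7588) = 17%.

17%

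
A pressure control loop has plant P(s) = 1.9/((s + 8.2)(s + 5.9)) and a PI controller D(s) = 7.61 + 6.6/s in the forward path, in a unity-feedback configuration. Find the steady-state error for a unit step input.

The open loop D(s)P(s) has a pole at the origin (type 1), so the static position error constant is infinite and e_ss = 1/(1+∞) = 0.

0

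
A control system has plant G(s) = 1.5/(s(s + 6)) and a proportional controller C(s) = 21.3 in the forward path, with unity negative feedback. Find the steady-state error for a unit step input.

0

The open loop C(s)G(s) has a pole at the origin (type 1), so the static position error constant is infinite and e_ss = 1/(1+∞) = 0.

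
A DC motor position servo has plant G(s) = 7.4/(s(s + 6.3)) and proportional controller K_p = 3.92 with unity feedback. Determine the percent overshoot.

10.4%

Closed-loop characteristic equation: s² + 6.3s + 29.01 = 0, so ω_n = 5.386 rad/s and ζ = 6.3/(2·5.386) = 0.5849.
%OS = 100·exp(−πζ/√(1−ζ²)) = 100·exp(−π·0.5849/√0.6579) = 10.4%.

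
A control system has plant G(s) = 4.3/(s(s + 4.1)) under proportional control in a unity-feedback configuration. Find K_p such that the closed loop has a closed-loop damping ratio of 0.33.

K_p = 8.97

Closed-loop characteristic equation: s² + 4.1s + K_p·4.3 = 0.
So ω_n = √(4.3K_p) and 2ζω_n = 4.1, giving ζ = 4.1/(2√(4.3K_p)).
Setting ζ = 0.33: √(4.3K_p) = 4.1/(2·0.33) = 6.212, so K_p = 38.59/4.3 = 8.97.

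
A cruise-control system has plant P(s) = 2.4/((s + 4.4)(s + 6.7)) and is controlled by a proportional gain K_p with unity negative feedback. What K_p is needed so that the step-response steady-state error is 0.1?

Steady-state error for a unit step on this type-0 loop is 1/(1 + K_p·P(0)).
P(0) = 0.08141. Require 1/(1 + K_p·0.08141) = 0.1, so 1 + 0.08141·K_p = 10.
K_p = (10 − 1)/0.08141 = 111.

K_p = 111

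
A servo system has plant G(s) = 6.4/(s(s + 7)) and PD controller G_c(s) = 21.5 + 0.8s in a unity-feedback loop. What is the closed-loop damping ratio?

Forward path: (21.5 + 0.8s)·6.4/(s(s+7)). The closed-loop characteristic equation is s² + (7 + 6.4·0.8)s + 6.4·21.5 = 0.
That is s² + 12.12s + 137.6 = 0, so ω_n = 11.73 rad/s and ζ = 12.12/(2·11.73) = 0.5166.

ζ = 0.517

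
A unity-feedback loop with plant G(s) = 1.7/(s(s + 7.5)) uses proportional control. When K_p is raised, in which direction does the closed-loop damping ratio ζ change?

decrease

ζ = 7.5/(2√(1.7K_p)); increasing K_p raises the denominator, so ζ falls.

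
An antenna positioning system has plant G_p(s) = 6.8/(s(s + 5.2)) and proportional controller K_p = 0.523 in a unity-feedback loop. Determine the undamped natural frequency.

The closed-loop denominator is s(s+5.2) + 0.523·6.8 = s² + 5.2s + 3.556.
Matching s² + 2ζω_n s + ω_n²: ω_n = √3.556 = 1.886 rad/s and 2ζω_n = 5.2, so ζ = 5.2/(2·1.886) = 1.38.

ω_n = 1.89 rad/s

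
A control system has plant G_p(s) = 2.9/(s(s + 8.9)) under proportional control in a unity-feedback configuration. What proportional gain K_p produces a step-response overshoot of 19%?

From %OS = 100·exp(−πζ/√(1−ζ²)) = 19%, ζ = −ln(0.19)/√(π²+ln²(0.19)) = 0.4673.
Characteristic equation s² + 8.9s + 2.9K_p = 0 gives ζ = 8.9/(2√(2.9K_p)).
Setting ζ = 0.4673: √(2.9K_p) = 8.9/(2·0.4673) = 9.522, so K_p = 90.67/2.9 = 31.3.

K_p = 31.3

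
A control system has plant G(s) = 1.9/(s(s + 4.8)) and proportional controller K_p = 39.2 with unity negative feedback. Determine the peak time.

T_p = 0.379 s

The closed-loop denominator s² + 4.8s + 74.48 gives ω_n = √74.48 = 8.63 and ζ = 4.8/(2ω_n) = 0.2781.
Damped frequency ω_d = ω_n√(1−ζ²) = 8.29 rad/s, so peak time T_p = π/ω_d = 0.379 s.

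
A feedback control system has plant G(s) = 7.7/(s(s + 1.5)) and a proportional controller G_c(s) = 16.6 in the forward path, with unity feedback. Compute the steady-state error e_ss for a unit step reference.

The open loop G_c(s)G(s) has a pole at the origin (type 1), so the static position error constant is infinite and e_ss = 1/(1+∞) = 0.

0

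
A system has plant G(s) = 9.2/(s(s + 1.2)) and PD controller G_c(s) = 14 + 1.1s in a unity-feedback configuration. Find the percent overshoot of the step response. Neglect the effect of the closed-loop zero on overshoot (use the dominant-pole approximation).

Forward path: (14 + 1.1s)·9.2/(s(s+1.2)). The closed-loop characteristic equation is s² + (1.2 + 9.2·1.1)s + 9.2·14 = 0.
That is s² + 11.32s + 128.8 = 0, so ω_n = 11.35 rad/s and ζ = 11.32/(2·11.35) = 0.4987.
%OS = 100·exp(−πζ/√(1−ζ²)) = 16.4%.

16.4%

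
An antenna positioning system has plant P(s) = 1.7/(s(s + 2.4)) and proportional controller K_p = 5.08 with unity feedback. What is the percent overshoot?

The closed-loop denominator s² + 2.4s + 8.636 gives ω_n = √8.636 = 2.939 and ζ = 2.4/(2ω_n) = 0.4083.
%OS = 100·exp(−πζ/√(1−ζ²)) = 100·exp(−π·0.4083/√0.8333) = 24.5%.

24.5%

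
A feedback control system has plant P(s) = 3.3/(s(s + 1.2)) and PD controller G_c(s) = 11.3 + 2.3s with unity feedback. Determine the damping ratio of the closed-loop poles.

ζ = 0.72

Forward path: (11.3 + 2.3s)·3.3/(s(s+1.2)). The closed-loop characteristic equation is s² + (1.2 + 3.3·2.3)s + 3.3·11.3 = 0.
That is s² + 8.79s + 37.29 = 0, so ω_n = 6.107 rad/s and ζ = 8.79/(2·6.107) = 0.7197.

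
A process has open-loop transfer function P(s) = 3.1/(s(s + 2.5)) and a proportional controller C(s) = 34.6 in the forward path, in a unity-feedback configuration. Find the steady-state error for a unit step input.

The open loop C(s)P(s) has a pole at the origin (type 1), so the static position error constant is infinite and e_ss = 1/(1+∞) = 0.

0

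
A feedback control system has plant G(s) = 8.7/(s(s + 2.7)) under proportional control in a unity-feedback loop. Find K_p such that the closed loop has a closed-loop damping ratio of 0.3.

K_p = 2.33

Closed-loop characteristic equation: s² + 2.7s + K_p·8.7 = 0.
So ω_n = √(8.7K_p) and 2ζω_n = 2.7, giving ζ = 2.7/(2√(8.7K_p)).
Setting ζ = 0.3: √(8.7K_p) = 2.7/(2·0.3) = 4.5, so K_p = 20.25/8.7 = 2.33.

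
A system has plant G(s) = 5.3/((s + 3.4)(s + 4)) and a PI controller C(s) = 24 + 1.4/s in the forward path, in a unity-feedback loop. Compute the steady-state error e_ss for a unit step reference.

0

The open loop C(s)G(s) has a pole at the origin (type 1), so the static position error constant is infinite and e_ss = 1/(1+∞) = 0.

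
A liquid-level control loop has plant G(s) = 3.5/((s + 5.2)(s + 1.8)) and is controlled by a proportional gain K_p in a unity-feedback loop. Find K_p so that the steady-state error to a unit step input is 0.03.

The loop is type 0, so e_ss(step) = 1/(1 + K_pos) with K_pos = K_p·G(0).
G(0) = 0.3739. Require 1/(1 + K_p·0.3739) = 0.03, so 1 + 0.3739·K_p = 33.33.
K_p = (33.33 − 1)/0.3739 = 86.5.

K_p = 86.5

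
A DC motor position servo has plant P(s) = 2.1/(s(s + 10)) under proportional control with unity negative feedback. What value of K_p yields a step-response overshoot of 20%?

From %OS = 100·exp(−πζ/√(1−ζ²)) = 20%, ζ = −ln(0.2)/√(π²+ln²(0.2)) = 0.4559.
Characteristic equation s² + 10s + 2.1K_p = 0 gives ζ = 10/(2√(2.1K_p)).
Setting ζ = 0.4559: √(2.1K_p) = 10/(2·0.4559) = 10.97, so K_p = 120.3/2.1 = 57.3.

K_p = 57.3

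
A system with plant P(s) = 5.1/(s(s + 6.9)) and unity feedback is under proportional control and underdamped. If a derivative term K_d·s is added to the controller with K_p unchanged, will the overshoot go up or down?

With PD the characteristic equation becomes s² + (a + K·K_d)s + K·K_p = 0; the damping term grows, ζ rises, overshoot falls.

decrease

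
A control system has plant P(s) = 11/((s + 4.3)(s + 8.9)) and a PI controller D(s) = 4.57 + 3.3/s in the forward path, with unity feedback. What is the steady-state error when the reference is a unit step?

The open loop D(s)P(s) has a pole at the origin (type 1), so the static position error constant is infinite and e_ss = 1/(1+∞) = 0.

0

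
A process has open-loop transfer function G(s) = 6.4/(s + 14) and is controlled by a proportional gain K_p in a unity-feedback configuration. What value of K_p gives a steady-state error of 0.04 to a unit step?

The loop is type 0, so e_ss(step) = 1/(1 + K_pos) with K_pos = K_p·G(0).
G(0) = 0.4571. Require 1/(1 + K_p·0.4571) = 0.04, so 1 + 0.4571·K_p = 25.
K_p = (25 − 1)/0.4571 = 52.5.

K_p = 52.5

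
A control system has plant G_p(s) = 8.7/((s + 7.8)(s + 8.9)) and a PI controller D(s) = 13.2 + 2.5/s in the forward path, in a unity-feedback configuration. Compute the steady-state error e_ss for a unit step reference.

The open loop D(s)G_p(s) has a pole at the origin (type 1), so the static position error constant is infinite and e_ss = 1/(1+∞) = 0.

0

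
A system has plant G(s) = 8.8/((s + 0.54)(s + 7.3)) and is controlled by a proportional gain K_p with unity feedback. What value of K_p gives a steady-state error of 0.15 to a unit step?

Steady-state error for a unit step on this type-0 loop is 1/(1 + K_p·G(0)).
G(0) = 2.232. Require 1/(1 + K_p·2.232) = 0.15, so 1 + 2.232·K_p = 6.667.
K_p = (6.667 − 1)/2.232 = 2.54.

K_p = 2.54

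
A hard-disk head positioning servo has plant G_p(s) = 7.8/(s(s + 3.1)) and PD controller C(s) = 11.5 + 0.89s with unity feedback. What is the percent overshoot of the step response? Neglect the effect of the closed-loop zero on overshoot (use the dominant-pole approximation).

Forward path: (11.5 + 0.89s)·7.8/(s(s+3.1)). The closed-loop characteristic equation is s² + (3.1 + 7.8·0.89)s + 7.8·11.5 = 0.
That is s² + 10.04s + 89.7 = 0, so ω_n = 9.471 rad/s and ζ = 10.04/(2·9.471) = 0.5301.
%OS = 100·exp(−πζ/√(1−ζ²)) = 14%.

14%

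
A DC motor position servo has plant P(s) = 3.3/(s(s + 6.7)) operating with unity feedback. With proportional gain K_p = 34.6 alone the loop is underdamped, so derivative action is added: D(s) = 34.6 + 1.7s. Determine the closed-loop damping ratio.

ζ = 0.576

Forward path: (34.6 + 1.7s)·3.3/(s(s+6.7)). The closed-loop characteristic equation is s² + (6.7 + 3.3·1.7)s + 3.3·34.6 = 0.
That is s² + 12.31s + 114.2 = 0, so ω_n = 10.69 rad/s and ζ = 12.31/(2·10.69) = 0.576.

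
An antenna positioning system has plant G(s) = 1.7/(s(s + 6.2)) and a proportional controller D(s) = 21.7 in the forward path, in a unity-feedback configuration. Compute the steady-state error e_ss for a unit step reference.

0

The open loop D(s)G(s) has a pole at the origin (type 1), so the static position error constant is infinite and e_ss = 1/(1+∞) = 0.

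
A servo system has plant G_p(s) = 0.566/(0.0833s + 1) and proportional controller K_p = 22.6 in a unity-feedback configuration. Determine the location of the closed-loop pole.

Closed loop: T(s) = K_p·G_p/(1+K_p·G_p) = 12.79/(0.0833s + 1 + 12.79), with pole at s = −(1 + 12.79)/0.0833 = −165.6.

s = -165.6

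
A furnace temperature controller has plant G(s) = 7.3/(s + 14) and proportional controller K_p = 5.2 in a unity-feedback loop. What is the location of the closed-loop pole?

s = -51.96

Closed-loop transfer function: T(s) = K_p·G(s)/(1 + K_p·G(s)) = 37.96/(s + 14 + 37.96) = 37.96/(s + 51.96).
The closed-loop pole is at s = −51.96.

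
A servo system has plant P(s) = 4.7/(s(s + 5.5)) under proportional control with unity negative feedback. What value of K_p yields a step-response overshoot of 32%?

K_p = 13.8

From %OS = 100·exp(−πζ/√(1−ζ²)) = 32%, ζ = −ln(0.32)/√(π²+ln²(0.32)) = 0.341.
Characteristic equation s² + 5.5s + 4.7K_p = 0 gives ζ = 5.5/(2√(4.7K_p)).
Setting ζ = 0.341: √(4.7K_p) = 5.5/(2·0.341) = 8.065, so K_p = 65.05/4.7 = 13.8.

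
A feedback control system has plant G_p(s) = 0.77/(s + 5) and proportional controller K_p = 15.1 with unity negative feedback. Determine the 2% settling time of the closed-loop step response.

T_s ≈ 0.241 s

Closed-loop transfer function: T(s) = K_p·G_p(s)/(1 + K_p·G_p(s)) = 11.63/(s + 5 + 11.63) = 11.63/(s + 16.63).
Time constant τ = 1/16.63 = 0.06014 s, so the 2% settling time is about 4τ = 0.241 s.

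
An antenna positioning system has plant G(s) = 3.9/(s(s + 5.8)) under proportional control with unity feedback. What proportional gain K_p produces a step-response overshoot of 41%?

K_p = 28.9

From %OS = 100·exp(−πζ/√(1−ζ²)) = 41%, ζ = −ln(0.41)/√(π²+ln²(0.41)) = 0.273.
Characteristic equation s² + 5.8s + 3.9K_p = 0 gives ζ = 5.8/(2√(3.9K_p)).
Setting ζ = 0.273: √(3.9K_p) = 5.8/(2·0.273) = 10.62, so K_p = 112.8/3.9 = 28.9.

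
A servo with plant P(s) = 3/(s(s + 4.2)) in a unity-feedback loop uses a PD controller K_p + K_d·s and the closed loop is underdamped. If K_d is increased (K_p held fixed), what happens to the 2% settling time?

decrease

Characteristic equation s² + (4.2 + 3K_d)s + 3K_p = 0: raising K_d increases ζω_n = (4.2+3K_d)/2 while the loop stays underdamped, so T_s ≈ 4/(ζω_n) decreases.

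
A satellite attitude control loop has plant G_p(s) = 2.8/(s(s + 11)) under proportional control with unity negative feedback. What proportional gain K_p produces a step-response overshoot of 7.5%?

From %OS = 100·exp(−πζ/√(1−ζ²)) = 7.5%, ζ = −ln(0.075)/√(π²+ln²(0.075)) = 0.6362.
Characteristic equation s² + 11s + 2.8K_p = 0 gives ζ = 11/(2√(2.8K_p)).
Setting ζ = 0.6362: √(2.8K_p) = 11/(2·0.6362) = 8.646, so K_p = 74.75/2.8 = 26.7.

K_p = 26.7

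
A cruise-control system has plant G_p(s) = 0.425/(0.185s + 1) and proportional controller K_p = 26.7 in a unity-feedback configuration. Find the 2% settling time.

Closed loop: T(s) = K_p·G_p/(1+K_p·G_p) = 11.35/(0.185s + 1 + 11.35), with pole at s = −(1 + 11.35)/0.185 = −66.74.
τ = 1/66.74 = 0.01498 s, so 2% settling time ≈ 4τ = 0.0599 s.

T_s ≈ 0.0599 s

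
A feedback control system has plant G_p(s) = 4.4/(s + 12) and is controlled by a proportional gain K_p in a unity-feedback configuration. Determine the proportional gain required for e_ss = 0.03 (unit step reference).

The loop is type 0, so e_ss(step) = 1/(1 + K_pos) with K_pos = K_p·G_p(0).
G_p(0) = 0.3667. Require 1/(1 + K_p·0.3667) = 0.03, so 1 + 0.3667·K_p = 33.33.
K_p = (33.33 − 1)/0.3667 = 88.2.

K_p = 88.2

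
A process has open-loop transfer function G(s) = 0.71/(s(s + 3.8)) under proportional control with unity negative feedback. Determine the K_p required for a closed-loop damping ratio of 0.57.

Closed-loop characteristic equation: s² + 3.8s + K_p·0.71 = 0.
So ω_n = √(0.71K_p) and 2ζω_n = 3.8, giving ζ = 3.8/(2√(0.71K_p)).
Setting ζ = 0.57: √(0.71K_p) = 3.8/(2·0.57) = 3.333, so K_p = 11.11/0.71 = 15.6.

K_p = 15.6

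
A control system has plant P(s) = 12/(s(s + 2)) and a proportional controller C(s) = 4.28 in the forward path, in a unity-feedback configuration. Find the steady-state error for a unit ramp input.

0.0389

The loop has one pole at the origin (type 1). Velocity error constant K_v = lim_{s→0} s·C(s)P(s) = 4.28·12/2 = 25.68.
Steady-state error to a unit ramp: e_ss = 1/K_v = 0.0389.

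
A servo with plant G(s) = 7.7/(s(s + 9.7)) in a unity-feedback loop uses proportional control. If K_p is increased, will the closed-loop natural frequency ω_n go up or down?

ω_n = √(7.7·K_p), which grows with K_p.

increase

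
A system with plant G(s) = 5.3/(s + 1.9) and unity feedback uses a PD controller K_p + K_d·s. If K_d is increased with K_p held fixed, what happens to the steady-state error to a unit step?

unchanged

K_d affects only the transient (the s-coefficient); the DC loop gain, and hence e_ss, depends only on K_p.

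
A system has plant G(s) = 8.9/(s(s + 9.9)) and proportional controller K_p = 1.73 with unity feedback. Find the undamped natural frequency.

ω_n = 3.92 rad/s

1 + K_p·G(s) = 0 gives s² + 9.9s + 15.4 = 0.
So ω_n² = 15.4 ⇒ ω_n = 3.924 rad/s, and ζ = 9.9/(2ω_n) = 1.26.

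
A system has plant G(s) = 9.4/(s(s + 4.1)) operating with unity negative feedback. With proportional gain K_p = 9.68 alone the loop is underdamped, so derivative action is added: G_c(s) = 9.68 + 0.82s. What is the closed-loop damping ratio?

ζ = 0.619

Forward path: (9.68 + 0.82s)·9.4/(s(s+4.1)). The closed-loop characteristic equation is s² + (4.1 + 9.4·0.82)s + 9.4·9.68 = 0.
That is s² + 11.81s + 90.99 = 0, so ω_n = 9.539 rad/s and ζ = 11.81/(2·9.539) = 0.6189.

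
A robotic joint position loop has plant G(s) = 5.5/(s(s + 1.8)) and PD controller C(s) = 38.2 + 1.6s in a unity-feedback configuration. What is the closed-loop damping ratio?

ζ = 0.366

Forward path: (38.2 + 1.6s)·5.5/(s(s+1.8)). The closed-loop characteristic equation is s² + (1.8 + 5.5·1.6)s + 5.5·38.2 = 0.
That is s² + 10.6s + 210.1 = 0, so ω_n = 14.49 rad/s and ζ = 10.6/(2·14.49) = 0.3656.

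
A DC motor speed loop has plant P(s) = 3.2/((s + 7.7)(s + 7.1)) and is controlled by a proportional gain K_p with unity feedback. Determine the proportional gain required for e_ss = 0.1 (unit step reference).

K_p = 154

The loop is type 0, so e_ss(step) = 1/(1 + K_pos) with K_pos = K_p·P(0).
P(0) = 0.05853. Require 1/(1 + K_p·0.05853) = 0.1, so 1 + 0.05853·K_p = 10.
K_p = (10 − 1)/0.05853 = 154.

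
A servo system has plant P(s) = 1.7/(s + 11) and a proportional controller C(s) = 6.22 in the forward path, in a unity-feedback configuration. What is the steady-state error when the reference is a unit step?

0.51

The loop is type 0. Static position error constant K_pos = C(0)·P(0) = 6.22·0.1545 = 0.9613.
Steady-state error to a unit step: e_ss = 1/(1+K_pos) = 1/1.961 = 0.51.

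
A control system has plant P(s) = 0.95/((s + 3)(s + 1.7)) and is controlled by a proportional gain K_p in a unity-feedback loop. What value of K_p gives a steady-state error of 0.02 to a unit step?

K_p = 263

For a type-0 loop with proportional control, e_ss = 1/(1 + K_p·P(0)).
P(0) = 0.1863. Require 1/(1 + K_p·0.1863) = 0.02, so 1 + 0.1863·K_p = 50.
K_p = (50 − 1)/0.1863 = 263.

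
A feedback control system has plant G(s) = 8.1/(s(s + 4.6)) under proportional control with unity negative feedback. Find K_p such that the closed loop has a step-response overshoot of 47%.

K_p = 12

From %OS = 100·exp(−πζ/√(1−ζ²)) = 47%, ζ = −ln(0.47)/√(π²+ln²(0.47)) = 0.2337.
Characteristic equation s² + 4.6s + 8.1K_p = 0 gives ζ = 4.6/(2√(8.1K_p)).
Setting ζ = 0.2337: √(8.1K_p) = 4.6/(2·0.2337) = 9.843, so K_p = 96.88/8.1 = 12.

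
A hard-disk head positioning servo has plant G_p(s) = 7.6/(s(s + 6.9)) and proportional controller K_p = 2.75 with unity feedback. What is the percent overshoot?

2.7%

From 1 + K_pG_p(s) = 0: s² + 6.9s + 20.9 = 0 ⇒ ω_n = 4.572, ζ = 0.7547.
%OS = 100·exp(−πζ/√(1−ζ²)) = 100·exp(−π·0.7547/√0.4305) = 2.7%.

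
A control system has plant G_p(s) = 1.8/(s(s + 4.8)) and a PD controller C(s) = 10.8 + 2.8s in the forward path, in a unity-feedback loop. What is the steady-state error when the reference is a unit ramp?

The loop has one pole at the origin (type 1). Velocity error constant K_v = lim_{s→0} s·C(s)G_p(s) = 10.8·1.8/4.8 = 4.05.
Steady-state error to a unit ramp: e_ss = 1/K_v = 0.247.

0.247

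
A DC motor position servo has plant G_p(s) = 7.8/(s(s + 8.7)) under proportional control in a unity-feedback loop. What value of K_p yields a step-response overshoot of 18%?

K_p = 10.6

From %OS = 100·exp(−πζ/√(1−ζ²)) = 18%, ζ = −ln(0.18)/√(π²+ln²(0.18)) = 0.4791.
Characteristic equation s² + 8.7s + 7.8K_p = 0 gives ζ = 8.7/(2√(7.8K_p)).
Setting ζ = 0.4791: √(7.8K_p) = 8.7/(2·0.4791) = 9.079, so K_p = 82.43/7.8 = 10.6.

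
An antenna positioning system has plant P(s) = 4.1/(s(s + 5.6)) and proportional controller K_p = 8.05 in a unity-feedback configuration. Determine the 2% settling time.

The closed-loop denominator s² + 5.6s + 33.01 gives ω_n = √33.01 = 5.745 and ζ = 5.6/(2ω_n) = 0.4874.
2% settling time T_s ≈ 4/(ζω_n) = 4/2.8 = 1.43 s.

T_s ≈ 1.43 s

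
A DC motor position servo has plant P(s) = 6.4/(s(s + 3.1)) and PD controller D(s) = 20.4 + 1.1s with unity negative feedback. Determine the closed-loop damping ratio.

ζ = 0.444

Forward path: (20.4 + 1.1s)·6.4/(s(s+3.1)). The closed-loop characteristic equation is s² + (3.1 + 6.4·1.1)s + 6.4·20.4 = 0.
That is s² + 10.14s + 130.6 = 0, so ω_n = 11.43 rad/s and ζ = 10.14/(2·11.43) = 0.4437.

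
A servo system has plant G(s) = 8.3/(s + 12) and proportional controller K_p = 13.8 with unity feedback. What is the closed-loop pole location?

Closed-loop transfer function: T(s) = K_p·G(s)/(1 + K_p·G(s)) = 114.5/(s + 12 + 114.5) = 114.5/(s + 126.5).
The closed-loop pole is at s = −126.5.

s = -126.5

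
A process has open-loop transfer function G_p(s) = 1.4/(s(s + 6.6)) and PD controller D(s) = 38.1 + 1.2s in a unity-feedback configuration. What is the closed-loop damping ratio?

Forward path: (38.1 + 1.2s)·1.4/(s(s+6.6)). The closed-loop characteristic equation is s² + (6.6 + 1.4·1.2)s + 1.4·38.1 = 0.
That is s² + 8.28s + 53.34 = 0, so ω_n = 7.303 rad/s and ζ = 8.28/(2·7.303) = 0.5669.

ζ = 0.567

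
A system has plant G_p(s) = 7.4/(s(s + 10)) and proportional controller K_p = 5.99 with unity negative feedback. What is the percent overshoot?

2.81%

The closed-loop denominator s² + 10s + 44.33 gives ω_n = √44.33 = 6.658 and ζ = 10/(2ω_n) = 0.751.
%OS = 100·exp(−πζ/√(1−ζ²)) = 100·exp(−π·0.751/√0.436) = 2.81%.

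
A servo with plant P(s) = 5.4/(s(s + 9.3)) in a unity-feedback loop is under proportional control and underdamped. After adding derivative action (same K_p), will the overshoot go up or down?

decrease

With PD the characteristic equation becomes s² + (a + K·K_d)s + K·K_p = 0; the damping term grows, ζ rises, overshoot falls.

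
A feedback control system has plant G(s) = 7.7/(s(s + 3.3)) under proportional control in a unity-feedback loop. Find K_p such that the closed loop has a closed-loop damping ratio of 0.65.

Closed-loop characteristic equation: s² + 3.3s + K_p·7.7 = 0.
So ω_n = √(7.7K_p) and 2ζω_n = 3.3, giving ζ = 3.3/(2√(7.7K_p)).
Setting ζ = 0.65: √(7.7K_p) = 3.3/(2·0.65) = 2.538, so K_p = 6.444/7.7 = 0.837.

K_p = 0.837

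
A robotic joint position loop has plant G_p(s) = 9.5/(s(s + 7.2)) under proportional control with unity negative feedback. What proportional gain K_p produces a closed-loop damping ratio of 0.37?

Closed-loop characteristic equation: s² + 7.2s + K_p·9.5 = 0.
So ω_n = √(9.5K_p) and 2ζω_n = 7.2, giving ζ = 7.2/(2√(9.5K_p)).
Setting ζ = 0.37: √(9.5K_p) = 7.2/(2·0.37) = 9.73, so K_p = 94.67/9.5 = 9.97.

K_p = 9.97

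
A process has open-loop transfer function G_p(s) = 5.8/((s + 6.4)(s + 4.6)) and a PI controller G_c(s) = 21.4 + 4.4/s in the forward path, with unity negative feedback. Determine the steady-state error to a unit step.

The open loop G_c(s)G_p(s) has a pole at the origin (type 1), so the static position error constant is infinite and e_ss = 1/(1+∞) = 0.

0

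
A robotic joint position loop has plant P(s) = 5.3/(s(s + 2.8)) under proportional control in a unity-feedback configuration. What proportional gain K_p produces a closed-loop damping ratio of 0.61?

Closed-loop characteristic equation: s² + 2.8s + K_p·5.3 = 0.
So ω_n = √(5.3K_p) and 2ζω_n = 2.8, giving ζ = 2.8/(2√(5.3K_p)).
Setting ζ = 0.61: √(5.3K_p) = 2.8/(2·0.61) = 2.295, so K_p = 5.267/5.3 = 0.994.

K_p = 0.994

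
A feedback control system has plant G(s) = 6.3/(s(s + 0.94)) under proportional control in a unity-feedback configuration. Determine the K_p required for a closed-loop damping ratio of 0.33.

K_p = 0.322

Closed-loop characteristic equation: s² + 0.94s + K_p·6.3 = 0.
So ω_n = √(6.3K_p) and 2ζω_n = 0.94, giving ζ = 0.94/(2√(6.3K_p)).
Setting ζ = 0.33: √(6.3K_p) = 0.94/(2·0.33) = 1.424, so K_p = 2.028/6.3 = 0.322.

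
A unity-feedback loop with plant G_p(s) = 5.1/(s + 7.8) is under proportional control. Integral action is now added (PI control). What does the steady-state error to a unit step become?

The integrator makes K_pos = lim_{s→0} C(s)G(s) infinite, so e_ss = 1/(1+K_pos) = 0.

0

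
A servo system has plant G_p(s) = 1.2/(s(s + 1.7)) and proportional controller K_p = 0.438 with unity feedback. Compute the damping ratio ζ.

The closed-loop denominator is s(s+1.7) + 0.438·1.2 = s² + 1.7s + 0.5256.
Matching s² + 2ζω_n s + ω_n²: ω_n = √0.5256 = 0.725 rad/s and 2ζω_n = 1.7, so ζ = 1.7/(2·0.725) = 1.17.

ζ = 1.17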